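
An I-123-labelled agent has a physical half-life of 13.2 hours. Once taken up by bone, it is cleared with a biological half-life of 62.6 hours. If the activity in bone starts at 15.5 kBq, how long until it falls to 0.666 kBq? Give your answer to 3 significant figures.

1/t_eff = 1/t_phys + 1/t_biol = 1/13.2 + 1/62.6 = 0.091732 per hour.
t_eff = 13.2 × 62.6 / (13.2 + 62.6) ≈ 10.901 hours.
n = log₂(15.5/0.666) ≈ 4.5406; t = 4.5406 × 10.901 ≈ 49.499 hours.

49.5 hours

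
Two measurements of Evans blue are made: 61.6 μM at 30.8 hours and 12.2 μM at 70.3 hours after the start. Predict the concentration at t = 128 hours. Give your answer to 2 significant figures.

1.1 μM

Over Δt = 70.3 − 30.8 = 39.5 hours, the level fell by a factor of 61.6/12.2 ≈ 5.0492.
n = log₂(5.0492) ≈ 2.336 half-lives, so t½ = 39.5/2.336 ≈ 16.909 hours.
From t = 70.3 to t = 128: 12.2 × (1/2)^((128−70.3)/16.909) ≈ 1.1458 μM.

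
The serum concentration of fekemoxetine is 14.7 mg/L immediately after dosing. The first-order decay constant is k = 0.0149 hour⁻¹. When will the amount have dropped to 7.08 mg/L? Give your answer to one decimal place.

49.0 hours

t½ = ln 2 / k = 0.69315 / 0.0149 ≈ 46.52 hours.
Fraction remaining = 7.08/14.7 ≈ 0.48163.
n = log₂(14.7/7.08) = ln(2.0763)/ln 2 ≈ 1.054 half-lives.
t = n × t½ = 1.054 × 46.52 ≈ 49.032 hours.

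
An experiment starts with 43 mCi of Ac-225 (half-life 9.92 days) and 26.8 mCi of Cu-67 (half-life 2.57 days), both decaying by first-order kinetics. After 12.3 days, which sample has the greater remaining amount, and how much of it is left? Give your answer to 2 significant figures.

Ac-225, 18 mCi

Ac-225: 43 × (1/2)^1.2399 ≈ 18.206 mCi.
Cu-67: 26.8 × (1/2)^4.786 ≈ 0.97142 mCi.
Ac-225 has more remaining, at ≈ 18.206 mCi.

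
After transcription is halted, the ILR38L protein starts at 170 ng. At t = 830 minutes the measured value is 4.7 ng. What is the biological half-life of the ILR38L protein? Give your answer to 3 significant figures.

A/A₀ = 4.7/170 ≈ 0.027647.
n = log₂(36.17) ≈ 5.1767 half-lives elapsed in 830 minutes.
t½ = 830/5.1767 ≈ 160.33 minutes.

160 minutes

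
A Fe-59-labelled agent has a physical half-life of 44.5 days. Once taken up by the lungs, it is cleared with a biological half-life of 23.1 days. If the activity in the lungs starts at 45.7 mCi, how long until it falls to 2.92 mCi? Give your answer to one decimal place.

60.3 days

1/t_eff = 1/t_phys + 1/t_biol = 1/44.5 + 1/23.1 = 0.065762 per day.
t_eff = 44.5 × 23.1 / (44.5 + 23.1) ≈ 15.206 days.
n = log₂(45.7/2.92) ≈ 3.9682; t = 3.9682 × 15.206 ≈ 60.341 days.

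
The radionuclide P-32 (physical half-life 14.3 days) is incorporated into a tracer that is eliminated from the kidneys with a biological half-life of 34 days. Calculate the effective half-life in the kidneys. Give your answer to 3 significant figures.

10.1 days

1/t_eff = 1/t_phys + 1/t_biol = 1/14.3 + 1/34 = 0.099342 per day.
t_eff = 14.3 × 34 / (14.3 + 34) ≈ 10.066 days.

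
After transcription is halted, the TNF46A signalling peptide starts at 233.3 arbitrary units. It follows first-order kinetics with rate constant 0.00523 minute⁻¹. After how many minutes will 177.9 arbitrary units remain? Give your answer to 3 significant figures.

t½ = ln 2 / k = 0.69315 / 0.00523 ≈ 132.53 minutes.
Fraction remaining = 177.9/233.3 ≈ 0.76254.
n = log₂(233.3/177.9) = ln(1.3114)/ln 2 ≈ 0.39112 half-lives.
t = n × t½ = 0.39112 × 132.53 ≈ 51.836 minutes.

51.8 minutes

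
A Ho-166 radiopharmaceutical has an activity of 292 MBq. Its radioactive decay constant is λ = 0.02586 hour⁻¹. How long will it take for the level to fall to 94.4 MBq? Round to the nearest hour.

44 hours

t½ = ln 2 / λ = 0.69315 / 0.02586 ≈ 26.804 hours.
Fraction remaining = 94.4/292 ≈ 0.32329.
n = log₂(292/94.4) = ln(3.0932)/ln 2 ≈ 1.6291 half-lives.
t = n × t½ = 1.6291 × 26.804 ≈ 43.666 hours.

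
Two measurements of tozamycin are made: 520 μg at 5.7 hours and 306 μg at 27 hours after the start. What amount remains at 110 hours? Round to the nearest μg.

39 μg

Over Δt = 27 − 5.7 = 21.3 hours, the level fell by a factor of 520/306 ≈ 1.6993.
n = log₂(1.6993) ≈ 0.76498 half-lives, so t½ = 21.3/0.76498 ≈ 27.844 hours.
From t = 27 to t = 110: 306 × (1/2)^((110−27)/27.844) ≈ 38.76 μg.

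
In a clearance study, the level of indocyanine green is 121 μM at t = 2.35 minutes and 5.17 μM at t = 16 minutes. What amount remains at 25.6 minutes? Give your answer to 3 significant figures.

0.563 μM

Over Δt = 16 − 2.35 = 13.65 minutes, the level fell by a factor of 121/5.17 ≈ 23.404.
n = log₂(23.404) ≈ 4.5487 half-lives, so t½ = 13.65/4.5487 ≈ 3.0009 minutes.
From t = 16 to t = 25.6: 5.17 × (1/2)^((25.6−16)/3.0009) ≈ 0.56295 μM.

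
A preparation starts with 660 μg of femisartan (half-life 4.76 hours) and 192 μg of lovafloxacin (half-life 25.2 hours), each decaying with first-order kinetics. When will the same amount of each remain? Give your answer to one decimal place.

10.5 hours

Set 660·(1/2)^(t/4.76) = 192·(1/2)^(t/25.2).
Taking log₂: log₂(660/192) = t·(1/4.76 − 1/25.2).
log₂(3.4375) = 1.7814; 1/4.76 − 1/25.2 = 0.1704.
t = 1.7814 / 0.1704 ≈ 10.454 hours.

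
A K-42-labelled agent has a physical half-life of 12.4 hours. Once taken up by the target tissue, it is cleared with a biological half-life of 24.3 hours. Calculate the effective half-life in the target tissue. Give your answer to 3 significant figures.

8.21 hours

1/t_eff = 1/t_phys + 1/t_biol = 1/12.4 + 1/24.3 = 0.1218 per hour.
t_eff = 12.4 × 24.3 / (12.4 + 24.3) ≈ 8.2104 hours.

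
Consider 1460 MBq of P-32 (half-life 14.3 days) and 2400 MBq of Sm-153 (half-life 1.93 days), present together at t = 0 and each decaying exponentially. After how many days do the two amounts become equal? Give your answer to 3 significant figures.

1.60 days

Set 1460·(1/2)^(t/14.3) = 2400·(1/2)^(t/1.93).
Taking log₂: log₂(1460/2400) = t·(1/14.3 − 1/1.93).
log₂(0.60833) = -0.71707; 1/14.3 − 1/1.93 = -0.4482.
t = -0.71707 / -0.4482 ≈ 1.5999 days.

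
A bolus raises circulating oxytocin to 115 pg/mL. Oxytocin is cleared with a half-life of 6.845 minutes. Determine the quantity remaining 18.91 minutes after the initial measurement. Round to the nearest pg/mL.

Number of half-lives: n = 18.91/6.845 ≈ 2.7626.
Remaining = 115 × (1/2)^2.7626 = 115 × 0.14736 ≈ 16.946 pg/mL.

17 pg/mL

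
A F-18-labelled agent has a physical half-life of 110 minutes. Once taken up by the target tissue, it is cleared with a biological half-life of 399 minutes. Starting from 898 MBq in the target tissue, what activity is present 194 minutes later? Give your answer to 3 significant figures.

1/t_eff = 1/t_phys + 1/t_biol = 1/110 + 1/399 = 0.011597 per minute.
t_eff = 110 × 399 / (110 + 399) ≈ 86.228 minutes.
Remaining = 898 × (1/2)^(194/86.228) = 898 × (1/2)^2.2499 ≈ 188.8 MBq.

189 MBq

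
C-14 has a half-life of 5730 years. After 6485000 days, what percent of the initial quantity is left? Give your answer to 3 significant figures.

11.7%

6485000 days = 17767.1 years.
n = 17767.1/5730 ≈ 3.1007 half-lives.
Fraction remaining = (1/2)^3.1007 ≈ 0.11657, i.e. 11.657%.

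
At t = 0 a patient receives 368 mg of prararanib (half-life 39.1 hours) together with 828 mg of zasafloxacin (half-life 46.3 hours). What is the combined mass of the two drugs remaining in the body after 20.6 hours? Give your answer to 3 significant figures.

864 mg

prararanib: 368 × (1/2)^(20.6/39.1) = 368 × (1/2)^0.52685 ≈ 255.42 mg.
zasafloxacin: 828 × (1/2)^(20.6/46.3) = 828 × (1/2)^0.44492 ≈ 608.27 mg.
Total = 255.42 + 608.27 ≈ 863.68 mg.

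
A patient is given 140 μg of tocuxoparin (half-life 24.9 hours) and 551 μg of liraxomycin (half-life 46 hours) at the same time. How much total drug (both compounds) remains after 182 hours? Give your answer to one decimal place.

tocuxoparin: 140 × (1/2)^(182/24.9) = 140 × (1/2)^7.3092 ≈ 0.88273 μg.
liraxomycin: 551 × (1/2)^(182/46) = 551 × (1/2)^3.9565 ≈ 35.491 μg.
Total = 0.88273 + 35.491 ≈ 36.374 μg.

36.4 μg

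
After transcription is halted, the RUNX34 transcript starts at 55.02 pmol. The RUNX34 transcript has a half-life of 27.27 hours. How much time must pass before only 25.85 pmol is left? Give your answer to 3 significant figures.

29.7 hours

Fraction remaining = 25.85/55.02 ≈ 0.46983.
n = log₂(55.02/25.85) = ln(2.1284)/ln 2 ≈ 1.0898 half-lives.
t = n × t½ = 1.0898 × 27.27 ≈ 29.719 hours.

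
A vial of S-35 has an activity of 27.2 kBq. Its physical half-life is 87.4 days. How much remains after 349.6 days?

1.7 kBq

Elapsed time is 4 half-lives (349.6/87.4).
Each half-life halves the amount: 27.2 × (1/2)^4 = 27.2/16 = 1.7 kBq.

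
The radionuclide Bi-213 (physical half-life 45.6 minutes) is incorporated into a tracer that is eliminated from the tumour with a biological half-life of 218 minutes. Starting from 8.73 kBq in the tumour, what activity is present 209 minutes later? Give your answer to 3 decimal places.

0.187 kBq

1/t_eff = 1/t_phys + 1/t_biol = 1/45.6 + 1/218 = 0.026517 per minute.
t_eff = 45.6 × 218 / (45.6 + 218) ≈ 37.712 minutes.
Remaining = 8.73 × (1/2)^(209/37.712) = 8.73 × (1/2)^5.542 ≈ 0.18737 kBq.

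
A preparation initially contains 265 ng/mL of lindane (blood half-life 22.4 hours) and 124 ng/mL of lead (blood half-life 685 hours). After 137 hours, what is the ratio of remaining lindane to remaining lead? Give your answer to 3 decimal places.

0.035

lindane: 265 × (1/2)^(137/22.4) = 265 × (1/2)^6.1161 ≈ 3.8205 ng/mL.
lead: 124 × (1/2)^(137/685) = 124 × (1/2)^0.2 ≈ 107.95 ng/mL.
Ratio ≈ 3.8205 / 107.95 ≈ 0.035392.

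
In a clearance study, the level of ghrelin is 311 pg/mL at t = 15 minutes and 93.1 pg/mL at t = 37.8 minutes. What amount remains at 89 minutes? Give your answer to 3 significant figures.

Over Δt = 37.8 − 15 = 22.8 minutes, the level fell by a factor of 311/93.1 ≈ 3.3405.
n = log₂(3.3405) ≈ 1.7401 half-lives, so t½ = 22.8/1.7401 ≈ 13.103 minutes.
From t = 37.8 to t = 89: 93.1 × (1/2)^((89−37.8)/13.103) ≈ 6.204 pg/mL.

6.20 pg/mL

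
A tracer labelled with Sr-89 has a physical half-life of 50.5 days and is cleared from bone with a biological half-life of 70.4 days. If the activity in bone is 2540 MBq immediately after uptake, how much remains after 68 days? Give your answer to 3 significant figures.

511 MBq

1/t_eff = 1/t_phys + 1/t_biol = 1/50.5 + 1/70.4 = 0.034007 per day.
t_eff = 50.5 × 70.4 / (50.5 + 70.4) ≈ 29.406 days.
Remaining = 2540 × (1/2)^(68/29.406) = 2540 × (1/2)^2.3124 ≈ 511.35 MBq.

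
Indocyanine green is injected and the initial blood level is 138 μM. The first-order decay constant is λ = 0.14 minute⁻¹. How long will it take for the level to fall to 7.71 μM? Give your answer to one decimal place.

t½ = ln 2 / λ = 0.69315 / 0.14 ≈ 4.9511 minutes.
Fraction remaining = 7.71/138 ≈ 0.05587.
n = log₂(138/7.71) = ln(17.899)/ln 2 ≈ 4.1618 half-lives.
t = n × t½ = 4.1618 × 4.9511 ≈ 20.605 minutes.

20.6 minutes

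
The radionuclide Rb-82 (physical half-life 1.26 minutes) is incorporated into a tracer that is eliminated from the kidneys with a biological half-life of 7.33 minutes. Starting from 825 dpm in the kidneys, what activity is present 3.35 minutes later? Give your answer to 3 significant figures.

1/t_eff = 1/t_phys + 1/t_biol = 1/1.26 + 1/7.33 = 0.93008 per minute.
t_eff = 1.26 × 7.33 / (1.26 + 7.33) ≈ 1.0752 minutes.
Remaining = 825 × (1/2)^(3.35/1.0752) = 825 × (1/2)^3.1158 ≈ 95.174 dpm.

95.2 dpm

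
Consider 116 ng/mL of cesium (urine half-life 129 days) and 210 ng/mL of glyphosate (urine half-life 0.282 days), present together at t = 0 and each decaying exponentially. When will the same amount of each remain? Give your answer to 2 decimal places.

Set 116·(1/2)^(t/129) = 210·(1/2)^(t/0.282).
Taking log₂: log₂(116/210) = t·(1/129 − 1/0.282).
log₂(0.55238) = -0.85626; 1/129 − 1/0.282 = -3.5383.
t = -0.85626 / -3.5383 ≈ 0.242 days.

0.24 days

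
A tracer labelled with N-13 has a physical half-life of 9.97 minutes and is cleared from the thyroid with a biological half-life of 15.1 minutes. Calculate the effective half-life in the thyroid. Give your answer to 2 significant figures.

6.0 minutes

1/t_eff = 1/t_phys + 1/t_biol = 1/9.97 + 1/15.1 = 0.16653 per minute.
t_eff = 9.97 × 15.1 / (9.97 + 15.1) ≈ 6.0051 minutes.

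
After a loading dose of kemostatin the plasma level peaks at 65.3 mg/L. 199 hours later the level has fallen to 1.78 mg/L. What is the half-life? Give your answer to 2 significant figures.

A/A₀ = 1.78/65.3 ≈ 0.027259.
n = log₂(36.685) ≈ 5.1971 half-lives elapsed in 199 hours.
t½ = 199/5.1971 ≈ 38.29 hours.

38 hours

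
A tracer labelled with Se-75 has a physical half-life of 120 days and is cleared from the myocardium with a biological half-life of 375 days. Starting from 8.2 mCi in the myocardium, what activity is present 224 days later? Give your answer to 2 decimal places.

1/t_eff = 1/t_phys + 1/t_biol = 1/120 + 1/375 = 0.011 per day.
t_eff = 120 × 375 / (120 + 375) ≈ 90.909 days.
Remaining = 8.2 × (1/2)^(224/90.909) = 8.2 × (1/2)^2.464 ≈ 1.4862 mCi.

1.49 mCi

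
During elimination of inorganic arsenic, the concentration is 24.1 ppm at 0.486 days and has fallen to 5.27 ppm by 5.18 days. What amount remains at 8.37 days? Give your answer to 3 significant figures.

Over Δt = 5.18 − 0.486 = 4.694 days, the level fell by a factor of 24.1/5.27 ≈ 4.5731.
n = log₂(4.5731) ≈ 2.1932 half-lives, so t½ = 4.694/2.1932 ≈ 2.1403 days.
From t = 5.18 to t = 8.37: 5.27 × (1/2)^((8.37−5.18)/2.1403) ≈ 1.8756 ppm.

1.88 ppm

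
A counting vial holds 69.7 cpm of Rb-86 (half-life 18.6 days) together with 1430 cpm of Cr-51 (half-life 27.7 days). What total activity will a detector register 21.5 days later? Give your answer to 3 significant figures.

Rb-86: 69.7 × (1/2)^(21.5/18.6) = 69.7 × (1/2)^1.1559 ≈ 31.28 cpm.
Cr-51: 1430 × (1/2)^(21.5/27.7) = 1430 × (1/2)^0.77617 ≈ 835 cpm.
Total = 31.28 + 835 ≈ 866.28 cpm.

866 cpm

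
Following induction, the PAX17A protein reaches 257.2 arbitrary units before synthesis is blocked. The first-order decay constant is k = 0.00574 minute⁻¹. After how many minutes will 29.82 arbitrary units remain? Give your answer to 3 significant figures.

t½ = ln 2 / k = 0.69315 / 0.00574 ≈ 120.76 minutes.
Fraction remaining = 29.82/257.2 ≈ 0.11594.
n = log₂(257.2/29.82) = ln(8.6251)/ln 2 ≈ 3.1085 half-lives.
t = n × t½ = 3.1085 × 120.76 ≈ 375.38 minutes.

375 minutes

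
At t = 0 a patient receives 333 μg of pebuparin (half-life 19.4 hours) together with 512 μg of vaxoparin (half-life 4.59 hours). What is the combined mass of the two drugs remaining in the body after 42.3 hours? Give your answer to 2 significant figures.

74 μg

pebuparin: 333 × (1/2)^(42.3/19.4) = 333 × (1/2)^2.1804 ≈ 73.464 μg.
vaxoparin: 512 × (1/2)^(42.3/4.59) = 512 × (1/2)^9.2157 ≈ 0.86114 μg.
Total = 73.464 + 0.86114 ≈ 74.325 μg.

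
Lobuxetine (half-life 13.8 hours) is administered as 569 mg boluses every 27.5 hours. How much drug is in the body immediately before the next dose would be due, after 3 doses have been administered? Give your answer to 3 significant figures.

The 3 doses were given 82.5, 55, 27.5 hours ago.
Total = 569·(1/2)^(82.5/13.8) + 569·(1/2)^(55/13.8) + 569·(1/2)^(27.5/13.8)
      = 9.0256 + 35.922 + 142.97 ≈ 187.91 mg.

188 mg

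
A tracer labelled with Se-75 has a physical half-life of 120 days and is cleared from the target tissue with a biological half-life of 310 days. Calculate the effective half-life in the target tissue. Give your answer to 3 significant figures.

86.5 days

1/t_eff = 1/t_phys + 1/t_biol = 1/120 + 1/310 = 0.011559 per day.
t_eff = 120 × 310 / (120 + 310) ≈ 86.512 days.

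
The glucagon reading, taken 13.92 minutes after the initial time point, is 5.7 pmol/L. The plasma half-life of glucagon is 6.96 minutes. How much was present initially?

Number of half-lives elapsed: n = 13.92/6.96 ≈ 2.
A₀ = A × 2^n = 5.7 × 2^2 = 5.7 × 4 ≈ 22.8 pmol/L.

22.8 pmol/L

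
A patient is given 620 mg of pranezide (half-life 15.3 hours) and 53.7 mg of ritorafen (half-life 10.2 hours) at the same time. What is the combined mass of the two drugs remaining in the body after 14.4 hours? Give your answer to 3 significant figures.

343 mg

pranezide: 620 × (1/2)^(14.4/15.3) = 620 × (1/2)^0.94118 ≈ 322.9 mg.
ritorafen: 53.7 × (1/2)^(14.4/10.2) = 53.7 × (1/2)^1.4118 ≈ 20.183 mg.
Total = 322.9 + 20.183 ≈ 343.08 mg.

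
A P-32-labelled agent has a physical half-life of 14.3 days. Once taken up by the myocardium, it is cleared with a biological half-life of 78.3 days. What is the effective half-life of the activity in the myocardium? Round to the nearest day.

12 days

1/t_eff = 1/t_phys + 1/t_biol = 1/14.3 + 1/78.3 = 0.082701 per day.
t_eff = 14.3 × 78.3 / (14.3 + 78.3) ≈ 12.092 days.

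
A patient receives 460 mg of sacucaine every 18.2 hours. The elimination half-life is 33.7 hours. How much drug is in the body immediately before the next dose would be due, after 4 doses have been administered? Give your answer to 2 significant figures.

790 mg

The 4 doses were given 72.8, 54.6, 36.4, 18.2 hours ago.
Total = 460·(1/2)^(72.8/33.7) + 460·(1/2)^(54.6/33.7) + 460·(1/2)^(36.4/33.7) + 460·(1/2)^(18.2/33.7)
      = 102.91 + 149.64 + 217.58 + 316.36 ≈ 786.48 mg.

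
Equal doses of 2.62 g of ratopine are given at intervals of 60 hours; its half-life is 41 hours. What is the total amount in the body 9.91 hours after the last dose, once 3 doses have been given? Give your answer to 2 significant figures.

The 3 doses were given 129.91, 69.91, 9.91 hours ago.
Total = 2.62·(1/2)^(129.91/41) + 2.62·(1/2)^(69.91/41) + 2.62·(1/2)^(9.91/41)
      = 0.29139 + 0.80354 + 2.2158 ≈ 3.3108 g.

3.3 g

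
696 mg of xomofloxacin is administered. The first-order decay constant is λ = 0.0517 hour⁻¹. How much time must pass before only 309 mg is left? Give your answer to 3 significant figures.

15.7 hours

t½ = ln 2 / λ = 0.69315 / 0.0517 ≈ 13.407 hours.
Fraction remaining = 309/696 ≈ 0.44397.
n = log₂(696/309) = ln(2.2524)/ln 2 ≈ 1.1715 half-lives.
t = n × t½ = 1.1715 × 13.407 ≈ 15.706 hours.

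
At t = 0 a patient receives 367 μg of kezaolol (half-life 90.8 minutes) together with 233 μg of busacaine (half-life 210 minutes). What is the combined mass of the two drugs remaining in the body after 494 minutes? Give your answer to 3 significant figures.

kezaolol: 367 × (1/2)^(494/90.8) = 367 × (1/2)^5.4405 ≈ 8.4509 μg.
busacaine: 233 × (1/2)^(494/210) = 233 × (1/2)^2.3524 ≈ 45.627 μg.
Total = 8.4509 + 45.627 ≈ 54.078 μg.

54.1 μg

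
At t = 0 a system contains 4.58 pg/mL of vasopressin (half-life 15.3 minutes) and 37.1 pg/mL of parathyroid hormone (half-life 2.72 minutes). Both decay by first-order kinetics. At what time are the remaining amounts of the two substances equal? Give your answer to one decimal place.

Set 4.58·(1/2)^(t/15.3) = 37.1·(1/2)^(t/2.72).
Taking log₂: log₂(4.58/37.1) = t·(1/15.3 − 1/2.72).
log₂(0.12345) = -3.018; 1/15.3 − 1/2.72 = -0.30229.
t = -3.018 / -0.30229 ≈ 9.9839 minutes.

10.0 minutes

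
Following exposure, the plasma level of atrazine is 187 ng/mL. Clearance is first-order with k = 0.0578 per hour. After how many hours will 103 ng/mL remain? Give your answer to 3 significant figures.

10.3 hours

t½ = ln 2 / k = 0.69315 / 0.0578 ≈ 11.992 hours.
Fraction remaining = 103/187 ≈ 0.5508.
n = log₂(187/103) = ln(1.8155)/ln 2 ≈ 0.86039 half-lives.
t = n × t½ = 0.86039 × 11.992 ≈ 10.318 hours.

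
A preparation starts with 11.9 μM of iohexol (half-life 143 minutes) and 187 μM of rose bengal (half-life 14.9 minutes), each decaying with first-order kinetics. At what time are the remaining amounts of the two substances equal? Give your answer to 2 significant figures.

66 minutes

Set 11.9·(1/2)^(t/143) = 187·(1/2)^(t/14.9).
Taking log₂: log₂(11.9/187) = t·(1/143 − 1/14.9).
log₂(0.063636) = -3.974; 1/143 − 1/14.9 = -0.060121.
t = -3.974 / -0.060121 ≈ 66.1 minutes.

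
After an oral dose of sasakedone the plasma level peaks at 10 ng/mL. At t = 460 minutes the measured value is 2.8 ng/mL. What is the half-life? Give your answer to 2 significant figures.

250 minutes

A/A₀ = 2.8/10 ≈ 0.28.
n = log₂(3.5714) ≈ 1.8365 half-lives elapsed in 460 minutes.
t½ = 460/1.8365 ≈ 250.48 minutes.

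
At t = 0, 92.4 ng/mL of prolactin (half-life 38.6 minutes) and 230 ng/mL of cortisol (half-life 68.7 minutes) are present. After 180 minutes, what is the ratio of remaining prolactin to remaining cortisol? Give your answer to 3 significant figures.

0.0975

prolactin: 92.4 × (1/2)^(180/38.6) = 92.4 × (1/2)^4.6632 ≈ 3.6467 ng/mL.
cortisol: 230 × (1/2)^(180/68.7) = 230 × (1/2)^2.6201 ≈ 37.411 ng/mL.
Ratio ≈ 3.6467 / 37.411 ≈ 0.097477.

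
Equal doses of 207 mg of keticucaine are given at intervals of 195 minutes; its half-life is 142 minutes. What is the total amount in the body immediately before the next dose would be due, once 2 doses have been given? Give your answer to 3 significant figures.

The 2 doses were given 390, 195 minutes ago.
Total = 207·(1/2)^(390/142) + 207·(1/2)^(195/142)
      = 30.846 + 79.907 ≈ 110.75 mg.

111 mg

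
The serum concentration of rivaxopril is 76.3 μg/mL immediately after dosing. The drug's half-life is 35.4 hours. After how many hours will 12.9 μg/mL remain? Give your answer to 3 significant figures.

Fraction remaining = 12.9/76.3 ≈ 0.16907.
n = log₂(76.3/12.9) = ln(5.9147)/ln 2 ≈ 2.5643 half-lives.
t = n × t½ = 2.5643 × 35.4 ≈ 90.777 hours.

90.8 hours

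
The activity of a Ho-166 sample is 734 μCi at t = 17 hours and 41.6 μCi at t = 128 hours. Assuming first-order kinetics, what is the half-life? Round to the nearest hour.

Over Δt = 128 − 17 = 111 hours, the level fell by a factor of 734/41.6 ≈ 17.644.
n = log₂(17.644) ≈ 4.1411 half-lives, so t½ = 111/4.1411 ≈ 26.804 hours.

27 hours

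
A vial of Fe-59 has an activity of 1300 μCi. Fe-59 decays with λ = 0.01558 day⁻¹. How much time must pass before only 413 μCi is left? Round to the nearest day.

74 days

t½ = ln 2 / λ = 0.69315 / 0.01558 ≈ 44.49 days.
Fraction remaining = 413/1300 ≈ 0.31769.
n = log₂(1300/413) = ln(3.1477)/ln 2 ≈ 1.6543 half-lives.
t = n × t½ = 1.6543 × 44.49 ≈ 73.599 days.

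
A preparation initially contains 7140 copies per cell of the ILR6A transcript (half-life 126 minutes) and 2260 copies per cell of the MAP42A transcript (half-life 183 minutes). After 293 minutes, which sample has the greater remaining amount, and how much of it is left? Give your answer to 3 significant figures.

ILR6A transcript: 7140 × (1/2)^2.3254 ≈ 1424.6 copies per cell.
MAP42A transcript: 2260 × (1/2)^1.6011 ≈ 744.96 copies per cell.
ILR6A transcript has more remaining, at ≈ 1424.6 copies per cell.

ILR6A transcript, 1420 copies per cell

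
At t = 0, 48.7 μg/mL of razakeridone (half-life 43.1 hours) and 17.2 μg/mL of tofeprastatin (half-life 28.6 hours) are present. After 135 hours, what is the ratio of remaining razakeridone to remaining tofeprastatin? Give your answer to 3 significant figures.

8.51

razakeridone: 48.7 × (1/2)^(135/43.1) = 48.7 × (1/2)^3.1323 ≈ 5.5543 μg/mL.
tofeprastatin: 17.2 × (1/2)^(135/28.6) = 17.2 × (1/2)^4.7203 ≈ 0.6525 μg/mL.
Ratio ≈ 5.5543 / 0.6525 ≈ 8.5123.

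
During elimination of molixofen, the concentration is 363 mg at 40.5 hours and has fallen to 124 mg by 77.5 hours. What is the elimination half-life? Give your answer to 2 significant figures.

24 hours

Over Δt = 77.5 − 40.5 = 37 hours, the level fell by a factor of 363/124 ≈ 2.9274.
n = log₂(2.9274) ≈ 1.5496 half-lives, so t½ = 37/1.5496 ≈ 23.877 hours.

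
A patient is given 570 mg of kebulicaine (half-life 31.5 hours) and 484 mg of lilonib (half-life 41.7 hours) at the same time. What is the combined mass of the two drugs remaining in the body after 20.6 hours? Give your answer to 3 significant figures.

706 mg

kebulicaine: 570 × (1/2)^(20.6/31.5) = 570 × (1/2)^0.65397 ≈ 362.25 mg.
lilonib: 484 × (1/2)^(20.6/41.7) = 484 × (1/2)^0.494 ≈ 343.66 mg.
Total = 362.25 + 343.66 ≈ 705.92 mg.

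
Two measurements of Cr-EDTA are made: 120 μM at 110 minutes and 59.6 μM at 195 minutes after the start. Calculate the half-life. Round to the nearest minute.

Over Δt = 195 − 110 = 85 minutes, the level fell by a factor of 120/59.6 ≈ 2.0134.
n = log₂(2.0134) ≈ 1.0097 half-lives, so t½ = 85/1.0097 ≈ 84.188 minutes.

84 minutes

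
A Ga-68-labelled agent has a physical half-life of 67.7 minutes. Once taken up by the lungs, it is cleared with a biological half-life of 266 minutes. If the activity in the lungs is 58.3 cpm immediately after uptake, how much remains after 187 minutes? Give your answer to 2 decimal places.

5.28 cpm

1/t_eff = 1/t_phys + 1/t_biol = 1/67.7 + 1/266 = 0.01853 per minute.
t_eff = 67.7 × 266 / (67.7 + 266) ≈ 53.965 minutes.
Remaining = 58.3 × (1/2)^(187/53.965) = 58.3 × (1/2)^3.4652 ≈ 5.2789 cpm.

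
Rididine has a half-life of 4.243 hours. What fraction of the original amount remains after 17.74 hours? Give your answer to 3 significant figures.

0.0551

n = 17.74/4.243 ≈ 4.181 half-lives.
Fraction remaining = (1/2)^4.181 ≈ 0.055131.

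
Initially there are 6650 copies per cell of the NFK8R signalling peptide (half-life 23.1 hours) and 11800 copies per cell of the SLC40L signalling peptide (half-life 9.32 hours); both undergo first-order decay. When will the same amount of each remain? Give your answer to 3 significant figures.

12.9 hours

Set 6650·(1/2)^(t/23.1) = 11800·(1/2)^(t/9.32).
Taking log₂: log₂(6650/11800) = t·(1/23.1 − 1/9.32).
log₂(0.56356) = -0.82736; 1/23.1 − 1/9.32 = -0.064006.
t = -0.82736 / -0.064006 ≈ 12.926 hours.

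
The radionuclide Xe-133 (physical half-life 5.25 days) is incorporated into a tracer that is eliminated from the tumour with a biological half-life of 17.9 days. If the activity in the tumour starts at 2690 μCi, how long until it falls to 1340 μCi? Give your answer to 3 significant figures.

1/t_eff = 1/t_phys + 1/t_biol = 1/5.25 + 1/17.9 = 0.24634 per day.
t_eff = 5.25 × 17.9 / (5.25 + 17.9) ≈ 4.0594 days.
n = log₂(2690/1340) ≈ 1.0054; t = 1.0054 × 4.0594 ≈ 4.0812 days.

4.08 days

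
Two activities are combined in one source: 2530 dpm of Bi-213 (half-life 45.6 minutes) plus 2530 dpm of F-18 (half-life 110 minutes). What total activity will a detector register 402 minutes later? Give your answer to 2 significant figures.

Bi-213: 2530 × (1/2)^(402/45.6) = 2530 × (1/2)^8.8158 ≈ 5.6144 dpm.
F-18: 2530 × (1/2)^(402/110) = 2530 × (1/2)^3.6545 ≈ 200.91 dpm.
Total = 5.6144 + 200.91 ≈ 206.52 dpm.

210 dpm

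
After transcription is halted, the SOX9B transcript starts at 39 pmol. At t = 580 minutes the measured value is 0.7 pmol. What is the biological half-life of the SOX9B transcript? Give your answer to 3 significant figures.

100 minutes

A/A₀ = 0.7/39 ≈ 0.017949.
n = log₂(55.714) ≈ 5.8 half-lives elapsed in 580 minutes.
t½ = 580/5.8 ≈ 100 minutes.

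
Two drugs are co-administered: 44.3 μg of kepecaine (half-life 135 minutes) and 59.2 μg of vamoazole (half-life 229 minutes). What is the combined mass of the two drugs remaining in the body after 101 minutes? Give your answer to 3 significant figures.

70.0 μg

kepecaine: 44.3 × (1/2)^(101/135) = 44.3 × (1/2)^0.74815 ≈ 26.375 μg.
vamoazole: 59.2 × (1/2)^(101/229) = 59.2 × (1/2)^0.44105 ≈ 43.607 μg.
Total = 26.375 + 43.607 ≈ 69.981 μg.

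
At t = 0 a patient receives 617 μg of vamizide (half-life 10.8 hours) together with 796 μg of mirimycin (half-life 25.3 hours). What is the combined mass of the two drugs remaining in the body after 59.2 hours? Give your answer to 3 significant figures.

171 μg

vamizide: 617 × (1/2)^(59.2/10.8) = 617 × (1/2)^5.4815 ≈ 13.81 μg.
mirimycin: 796 × (1/2)^(59.2/25.3) = 796 × (1/2)^2.3399 ≈ 157.23 μg.
Total = 13.81 + 157.23 ≈ 171.04 μg.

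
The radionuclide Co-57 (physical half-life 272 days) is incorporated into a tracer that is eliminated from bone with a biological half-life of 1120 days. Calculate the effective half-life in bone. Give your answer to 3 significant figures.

219 days

1/t_eff = 1/t_phys + 1/t_biol = 1/272 + 1/1120 = 0.0045693 per day.
t_eff = 272 × 1120 / (272 + 1120) ≈ 218.85 days.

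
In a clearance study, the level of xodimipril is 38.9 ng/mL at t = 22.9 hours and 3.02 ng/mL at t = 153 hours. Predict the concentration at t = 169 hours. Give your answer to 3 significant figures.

Over Δt = 153 − 22.9 = 130.1 hours, the level fell by a factor of 38.9/3.02 ≈ 12.881.
n = log₂(12.881) ≈ 3.6871 half-lives, so t½ = 130.1/3.6871 ≈ 35.285 hours.
From t = 153 to t = 169: 3.02 × (1/2)^((169−153)/35.285) ≈ 2.2055 ng/mL.

2.21 ng/mL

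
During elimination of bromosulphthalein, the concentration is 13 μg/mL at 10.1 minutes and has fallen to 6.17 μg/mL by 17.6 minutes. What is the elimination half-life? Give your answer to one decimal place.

7.0 minutes

Over Δt = 17.6 − 10.1 = 7.5 minutes, the level fell by a factor of 13/6.17 ≈ 2.107.
n = log₂(2.107) ≈ 1.0752 half-lives, so t½ = 7.5/1.0752 ≈ 6.9756 minutes.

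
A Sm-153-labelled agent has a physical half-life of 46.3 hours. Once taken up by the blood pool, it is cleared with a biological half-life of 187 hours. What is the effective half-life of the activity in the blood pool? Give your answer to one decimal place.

1/t_eff = 1/t_phys + 1/t_biol = 1/46.3 + 1/187 = 0.026946 per hour.
t_eff = 46.3 × 187 / (46.3 + 187) ≈ 37.111 hours.

37.1 hours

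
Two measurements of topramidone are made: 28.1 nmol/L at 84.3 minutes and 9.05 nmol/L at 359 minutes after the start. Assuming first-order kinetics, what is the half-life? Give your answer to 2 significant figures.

Over Δt = 359 − 84.3 = 274.7 minutes, the level fell by a factor of 28.1/9.05 ≈ 3.105.
n = log₂(3.105) ≈ 1.6346 half-lives, so t½ = 274.7/1.6346 ≈ 168.06 minutes.

170 minutes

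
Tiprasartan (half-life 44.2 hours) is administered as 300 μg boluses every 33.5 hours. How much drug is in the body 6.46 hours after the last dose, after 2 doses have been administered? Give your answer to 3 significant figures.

The 2 doses were given 39.96, 6.46 hours ago.
Total = 300·(1/2)^(39.96/44.2) + 300·(1/2)^(6.46/44.2)
      = 160.31 + 271.1 ≈ 431.41 μg.

431 μg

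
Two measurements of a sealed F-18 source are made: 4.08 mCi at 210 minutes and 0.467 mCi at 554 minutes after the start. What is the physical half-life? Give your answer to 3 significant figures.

110 minutes

Over Δt = 554 − 210 = 344 minutes, the level fell by a factor of 4.08/0.467 ≈ 8.7366.
n = log₂(8.7366) ≈ 3.1271 half-lives, so t½ = 344/3.1271 ≈ 110.01 minutes.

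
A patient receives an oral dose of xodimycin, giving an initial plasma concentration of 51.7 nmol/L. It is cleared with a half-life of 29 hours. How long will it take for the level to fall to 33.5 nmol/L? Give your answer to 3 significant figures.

18.2 hours

Fraction remaining = 33.5/51.7 ≈ 0.64797.
n = log₂(51.7/33.5) = ln(1.5433)/ln 2 ≈ 0.626 half-lives.
t = n × t½ = 0.626 × 29 ≈ 18.154 hours.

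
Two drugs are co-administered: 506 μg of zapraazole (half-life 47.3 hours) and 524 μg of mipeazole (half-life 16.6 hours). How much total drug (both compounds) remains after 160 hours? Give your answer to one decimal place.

49.2 μg

zapraazole: 506 × (1/2)^(160/47.3) = 506 × (1/2)^3.3827 ≈ 48.514 μg.
mipeazole: 524 × (1/2)^(160/16.6) = 524 × (1/2)^9.6386 ≈ 0.65741 μg.
Total = 48.514 + 0.65741 ≈ 49.171 μg.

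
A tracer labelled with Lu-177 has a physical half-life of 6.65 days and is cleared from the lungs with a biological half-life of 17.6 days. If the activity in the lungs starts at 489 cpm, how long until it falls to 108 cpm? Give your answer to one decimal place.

1/t_eff = 1/t_phys + 1/t_biol = 1/6.65 + 1/17.6 = 0.20719 per day.
t_eff = 6.65 × 17.6 / (6.65 + 17.6) ≈ 4.8264 days.
n = log₂(489/108) ≈ 2.1788; t = 2.1788 × 4.8264 ≈ 10.516 days.

10.5 days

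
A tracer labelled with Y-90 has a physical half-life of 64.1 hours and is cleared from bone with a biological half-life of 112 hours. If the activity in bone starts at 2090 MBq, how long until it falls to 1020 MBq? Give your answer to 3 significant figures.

42.2 hours

1/t_eff = 1/t_phys + 1/t_biol = 1/64.1 + 1/112 = 0.024529 per hour.
t_eff = 64.1 × 112 / (64.1 + 112) ≈ 40.768 hours.
n = log₂(2090/1020) ≈ 1.0349; t = 1.0349 × 40.768 ≈ 42.192 hours.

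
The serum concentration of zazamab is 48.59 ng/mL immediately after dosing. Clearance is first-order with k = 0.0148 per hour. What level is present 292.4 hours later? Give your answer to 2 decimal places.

t½ = ln 2 / k = 0.69315 / 0.0148 ≈ 46.834 hours.
Number of half-lives: n = 292.4/46.834 ≈ 6.2433.
Remaining = 48.59 × (1/2)^6.2433 = 48.59 × 0.0132 ≈ 0.6414 ng/mL.

0.64 ng/mL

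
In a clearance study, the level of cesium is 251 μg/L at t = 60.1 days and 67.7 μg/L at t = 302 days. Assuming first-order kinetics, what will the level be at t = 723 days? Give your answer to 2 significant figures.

Over Δt = 302 − 60.1 = 241.9 days, the level fell by a factor of 251/67.7 ≈ 3.7075.
n = log₂(3.7075) ≈ 1.8905 half-lives, so t½ = 241.9/1.8905 ≈ 127.96 days.
From t = 302 to t = 723: 67.7 × (1/2)^((723−302)/127.96) ≈ 6.9209 μg/L.

6.9 μg/L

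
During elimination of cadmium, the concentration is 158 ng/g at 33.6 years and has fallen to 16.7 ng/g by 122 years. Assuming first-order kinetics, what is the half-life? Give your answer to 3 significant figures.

27.3 years

Over Δt = 122 − 33.6 = 88.4 years, the level fell by a factor of 158/16.7 ≈ 9.4611.
n = log₂(9.4611) ≈ 3.242 half-lives, so t½ = 88.4/3.242 ≈ 27.267 years.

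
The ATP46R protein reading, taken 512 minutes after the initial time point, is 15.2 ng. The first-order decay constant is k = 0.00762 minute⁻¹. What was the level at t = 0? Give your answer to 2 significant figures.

t½ = ln 2 / k = 0.69315 / 0.00762 ≈ 90.964 minutes.
Number of half-lives elapsed: n = 512/90.964 ≈ 5.6286.
A₀ = A × 2^n = 15.2 × 2^5.6286 = 15.2 × 49.474 ≈ 752 ng.

750 ng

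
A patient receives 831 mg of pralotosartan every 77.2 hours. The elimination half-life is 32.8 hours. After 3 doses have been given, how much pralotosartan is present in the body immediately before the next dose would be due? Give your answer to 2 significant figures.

The 3 doses were given 231.6, 154.4, 77.2 hours ago.
Total = 831·(1/2)^(231.6/32.8) + 831·(1/2)^(154.4/32.8) + 831·(1/2)^(77.2/32.8)
      = 6.2235 + 31.81 + 162.58 ≈ 200.62 mg.

200 mg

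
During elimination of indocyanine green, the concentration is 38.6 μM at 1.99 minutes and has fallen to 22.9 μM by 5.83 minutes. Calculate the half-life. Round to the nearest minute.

5 minutes

Over Δt = 5.83 − 1.99 = 3.84 minutes, the level fell by a factor of 38.6/22.9 ≈ 1.6856.
n = log₂(1.6856) ≈ 0.75325 half-lives, so t½ = 3.84/0.75325 ≈ 5.0979 minutes.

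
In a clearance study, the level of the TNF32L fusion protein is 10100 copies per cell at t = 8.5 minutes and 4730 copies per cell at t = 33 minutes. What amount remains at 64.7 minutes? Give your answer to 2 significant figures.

Over Δt = 33 − 8.5 = 24.5 minutes, the level fell by a factor of 10100/4730 ≈ 2.1353.
n = log₂(2.1353) ≈ 1.0944 half-lives, so t½ = 24.5/1.0944 ≈ 22.386 minutes.
From t = 33 to t = 64.7: 4730 × (1/2)^((64.7−33)/22.386) ≈ 1772.5 copies per cell.

1800 copies per cell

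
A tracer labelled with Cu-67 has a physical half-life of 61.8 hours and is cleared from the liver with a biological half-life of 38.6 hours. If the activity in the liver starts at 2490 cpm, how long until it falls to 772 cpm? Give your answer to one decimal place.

40.1 hours

1/t_eff = 1/t_phys + 1/t_biol = 1/61.8 + 1/38.6 = 0.042088 per hour.
t_eff = 61.8 × 38.6 / (61.8 + 38.6) ≈ 23.76 hours.
n = log₂(2490/772) ≈ 1.6895; t = 1.6895 × 23.76 ≈ 40.141 hours.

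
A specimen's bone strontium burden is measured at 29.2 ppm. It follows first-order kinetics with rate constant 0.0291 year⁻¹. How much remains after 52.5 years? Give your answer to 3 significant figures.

6.34 ppm

t½ = ln 2 / k = 0.69315 / 0.0291 ≈ 23.819 years.
Number of half-lives: n = 52.5/23.819 ≈ 2.2041.
Remaining = 29.2 × (1/2)^2.2041 = 29.2 × 0.21702 ≈ 6.3371 ppm.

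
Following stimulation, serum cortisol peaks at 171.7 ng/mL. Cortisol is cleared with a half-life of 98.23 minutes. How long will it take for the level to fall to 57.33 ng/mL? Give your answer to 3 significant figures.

Fraction remaining = 57.33/171.7 ≈ 0.3339.
n = log₂(171.7/57.33) = ln(2.9949)/ln 2 ≈ 1.5825 half-lives.
t = n × t½ = 1.5825 × 98.23 ≈ 155.45 minutes.

155 minutes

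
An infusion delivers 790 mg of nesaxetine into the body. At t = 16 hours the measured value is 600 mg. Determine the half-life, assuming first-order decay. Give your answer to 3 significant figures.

A/A₀ = 600/790 ≈ 0.75949.
n = log₂(1.3167) ≈ 0.39689 half-lives elapsed in 16 hours.
t½ = 16/0.39689 ≈ 40.313 hours.

40.3 hours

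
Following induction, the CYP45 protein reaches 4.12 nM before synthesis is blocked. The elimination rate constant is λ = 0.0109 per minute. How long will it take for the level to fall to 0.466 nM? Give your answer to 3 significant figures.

200 minutes

t½ = ln 2 / λ = 0.69315 / 0.0109 ≈ 63.591 minutes.
Fraction remaining = 0.466/4.12 ≈ 0.11311.
n = log₂(4.12/0.466) = ln(8.8412)/ln 2 ≈ 3.1442 half-lives.
t = n × t½ = 3.1442 × 63.591 ≈ 199.95 minutes.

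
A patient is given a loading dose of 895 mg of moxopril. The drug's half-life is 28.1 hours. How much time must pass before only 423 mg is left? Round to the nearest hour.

30 hours

Fraction remaining = 423/895 ≈ 0.47263.
n = log₂(895/423) = ln(2.1158)/ln 2 ≈ 1.0812 half-lives.
t = n × t½ = 1.0812 × 28.1 ≈ 30.383 hours.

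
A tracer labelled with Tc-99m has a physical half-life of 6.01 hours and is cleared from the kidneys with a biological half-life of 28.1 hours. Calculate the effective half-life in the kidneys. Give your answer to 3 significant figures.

4.95 hours

1/t_eff = 1/t_phys + 1/t_biol = 1/6.01 + 1/28.1 = 0.20198 per hour.
t_eff = 6.01 × 28.1 / (6.01 + 28.1) ≈ 4.9511 hours.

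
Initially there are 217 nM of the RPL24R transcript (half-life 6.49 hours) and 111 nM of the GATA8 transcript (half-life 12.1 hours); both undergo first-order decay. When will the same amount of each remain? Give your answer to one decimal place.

Set 217·(1/2)^(t/6.49) = 111·(1/2)^(t/12.1).
Taking log₂: log₂(217/111) = t·(1/6.49 − 1/12.1).
log₂(1.955) = 0.96714; 1/6.49 − 1/12.1 = 0.071439.
t = 0.96714 / 0.071439 ≈ 13.538 hours.

13.5 hours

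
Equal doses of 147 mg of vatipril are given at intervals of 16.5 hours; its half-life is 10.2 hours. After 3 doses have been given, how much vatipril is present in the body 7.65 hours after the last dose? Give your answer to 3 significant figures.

The 3 doses were given 40.65, 24.15, 7.65 hours ago.
Total = 147·(1/2)^(40.65/10.2) + 147·(1/2)^(24.15/10.2) + 147·(1/2)^(7.65/10.2)
      = 9.2816 + 28.483 + 87.407 ≈ 125.17 mg.

125 mg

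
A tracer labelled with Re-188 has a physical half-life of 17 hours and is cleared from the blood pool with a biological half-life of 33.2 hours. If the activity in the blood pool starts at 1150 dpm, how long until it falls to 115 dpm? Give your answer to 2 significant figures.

37 hours

1/t_eff = 1/t_phys + 1/t_biol = 1/17 + 1/33.2 = 0.088944 per hour.
t_eff = 17 × 33.2 / (17 + 33.2) ≈ 11.243 hours.
n = log₂(1150/115) ≈ 3.3219; t = 3.3219 × 11.243 ≈ 37.349 hours.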